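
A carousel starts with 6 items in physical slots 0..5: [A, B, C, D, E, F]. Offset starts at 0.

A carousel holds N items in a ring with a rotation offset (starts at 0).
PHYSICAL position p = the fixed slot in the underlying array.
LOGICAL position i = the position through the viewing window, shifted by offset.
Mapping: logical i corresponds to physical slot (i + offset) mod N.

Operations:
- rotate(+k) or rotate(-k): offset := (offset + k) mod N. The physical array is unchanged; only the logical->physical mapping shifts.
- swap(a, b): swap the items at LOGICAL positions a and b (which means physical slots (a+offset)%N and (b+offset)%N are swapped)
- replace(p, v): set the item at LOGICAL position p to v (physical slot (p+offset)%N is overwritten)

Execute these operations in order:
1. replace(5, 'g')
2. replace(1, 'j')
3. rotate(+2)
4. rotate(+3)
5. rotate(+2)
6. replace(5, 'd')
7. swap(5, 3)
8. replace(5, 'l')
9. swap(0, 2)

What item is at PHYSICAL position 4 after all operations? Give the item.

Answer: d

Derivation:
After op 1 (replace(5, 'g')): offset=0, physical=[A,B,C,D,E,g], logical=[A,B,C,D,E,g]
After op 2 (replace(1, 'j')): offset=0, physical=[A,j,C,D,E,g], logical=[A,j,C,D,E,g]
After op 3 (rotate(+2)): offset=2, physical=[A,j,C,D,E,g], logical=[C,D,E,g,A,j]
After op 4 (rotate(+3)): offset=5, physical=[A,j,C,D,E,g], logical=[g,A,j,C,D,E]
After op 5 (rotate(+2)): offset=1, physical=[A,j,C,D,E,g], logical=[j,C,D,E,g,A]
After op 6 (replace(5, 'd')): offset=1, physical=[d,j,C,D,E,g], logical=[j,C,D,E,g,d]
After op 7 (swap(5, 3)): offset=1, physical=[E,j,C,D,d,g], logical=[j,C,D,d,g,E]
After op 8 (replace(5, 'l')): offset=1, physical=[l,j,C,D,d,g], logical=[j,C,D,d,g,l]
After op 9 (swap(0, 2)): offset=1, physical=[l,D,C,j,d,g], logical=[D,C,j,d,g,l]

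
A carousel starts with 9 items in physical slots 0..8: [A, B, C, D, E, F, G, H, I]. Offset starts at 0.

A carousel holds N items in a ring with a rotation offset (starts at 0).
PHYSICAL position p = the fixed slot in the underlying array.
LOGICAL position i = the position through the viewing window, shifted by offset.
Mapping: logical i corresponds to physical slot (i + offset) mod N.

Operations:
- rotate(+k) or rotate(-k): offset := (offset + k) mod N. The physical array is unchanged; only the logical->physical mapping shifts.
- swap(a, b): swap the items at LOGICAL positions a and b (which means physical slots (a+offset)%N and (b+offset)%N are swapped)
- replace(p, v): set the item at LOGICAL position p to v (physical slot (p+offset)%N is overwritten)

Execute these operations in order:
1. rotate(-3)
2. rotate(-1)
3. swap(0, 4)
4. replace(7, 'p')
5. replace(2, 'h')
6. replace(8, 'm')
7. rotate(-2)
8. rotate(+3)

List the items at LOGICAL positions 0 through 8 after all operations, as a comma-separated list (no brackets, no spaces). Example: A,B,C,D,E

Answer: G,h,I,F,B,C,p,m,A

Derivation:
After op 1 (rotate(-3)): offset=6, physical=[A,B,C,D,E,F,G,H,I], logical=[G,H,I,A,B,C,D,E,F]
After op 2 (rotate(-1)): offset=5, physical=[A,B,C,D,E,F,G,H,I], logical=[F,G,H,I,A,B,C,D,E]
After op 3 (swap(0, 4)): offset=5, physical=[F,B,C,D,E,A,G,H,I], logical=[A,G,H,I,F,B,C,D,E]
After op 4 (replace(7, 'p')): offset=5, physical=[F,B,C,p,E,A,G,H,I], logical=[A,G,H,I,F,B,C,p,E]
After op 5 (replace(2, 'h')): offset=5, physical=[F,B,C,p,E,A,G,h,I], logical=[A,G,h,I,F,B,C,p,E]
After op 6 (replace(8, 'm')): offset=5, physical=[F,B,C,p,m,A,G,h,I], logical=[A,G,h,I,F,B,C,p,m]
After op 7 (rotate(-2)): offset=3, physical=[F,B,C,p,m,A,G,h,I], logical=[p,m,A,G,h,I,F,B,C]
After op 8 (rotate(+3)): offset=6, physical=[F,B,C,p,m,A,G,h,I], logical=[G,h,I,F,B,C,p,m,A]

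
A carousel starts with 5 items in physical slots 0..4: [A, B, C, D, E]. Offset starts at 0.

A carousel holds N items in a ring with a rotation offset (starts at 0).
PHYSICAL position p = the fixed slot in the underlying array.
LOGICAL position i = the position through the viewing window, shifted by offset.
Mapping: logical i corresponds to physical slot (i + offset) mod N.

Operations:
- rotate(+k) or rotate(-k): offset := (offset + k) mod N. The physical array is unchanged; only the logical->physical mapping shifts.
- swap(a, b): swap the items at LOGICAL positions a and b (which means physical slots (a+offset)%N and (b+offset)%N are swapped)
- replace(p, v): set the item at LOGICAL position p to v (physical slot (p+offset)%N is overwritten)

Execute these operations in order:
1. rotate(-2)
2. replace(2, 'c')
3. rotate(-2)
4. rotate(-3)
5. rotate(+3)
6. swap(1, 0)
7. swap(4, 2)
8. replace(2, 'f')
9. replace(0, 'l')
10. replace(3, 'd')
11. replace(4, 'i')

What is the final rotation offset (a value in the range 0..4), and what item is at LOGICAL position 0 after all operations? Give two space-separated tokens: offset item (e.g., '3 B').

Answer: 1 l

Derivation:
After op 1 (rotate(-2)): offset=3, physical=[A,B,C,D,E], logical=[D,E,A,B,C]
After op 2 (replace(2, 'c')): offset=3, physical=[c,B,C,D,E], logical=[D,E,c,B,C]
After op 3 (rotate(-2)): offset=1, physical=[c,B,C,D,E], logical=[B,C,D,E,c]
After op 4 (rotate(-3)): offset=3, physical=[c,B,C,D,E], logical=[D,E,c,B,C]
After op 5 (rotate(+3)): offset=1, physical=[c,B,C,D,E], logical=[B,C,D,E,c]
After op 6 (swap(1, 0)): offset=1, physical=[c,C,B,D,E], logical=[C,B,D,E,c]
After op 7 (swap(4, 2)): offset=1, physical=[D,C,B,c,E], logical=[C,B,c,E,D]
After op 8 (replace(2, 'f')): offset=1, physical=[D,C,B,f,E], logical=[C,B,f,E,D]
After op 9 (replace(0, 'l')): offset=1, physical=[D,l,B,f,E], logical=[l,B,f,E,D]
After op 10 (replace(3, 'd')): offset=1, physical=[D,l,B,f,d], logical=[l,B,f,d,D]
After op 11 (replace(4, 'i')): offset=1, physical=[i,l,B,f,d], logical=[l,B,f,d,i]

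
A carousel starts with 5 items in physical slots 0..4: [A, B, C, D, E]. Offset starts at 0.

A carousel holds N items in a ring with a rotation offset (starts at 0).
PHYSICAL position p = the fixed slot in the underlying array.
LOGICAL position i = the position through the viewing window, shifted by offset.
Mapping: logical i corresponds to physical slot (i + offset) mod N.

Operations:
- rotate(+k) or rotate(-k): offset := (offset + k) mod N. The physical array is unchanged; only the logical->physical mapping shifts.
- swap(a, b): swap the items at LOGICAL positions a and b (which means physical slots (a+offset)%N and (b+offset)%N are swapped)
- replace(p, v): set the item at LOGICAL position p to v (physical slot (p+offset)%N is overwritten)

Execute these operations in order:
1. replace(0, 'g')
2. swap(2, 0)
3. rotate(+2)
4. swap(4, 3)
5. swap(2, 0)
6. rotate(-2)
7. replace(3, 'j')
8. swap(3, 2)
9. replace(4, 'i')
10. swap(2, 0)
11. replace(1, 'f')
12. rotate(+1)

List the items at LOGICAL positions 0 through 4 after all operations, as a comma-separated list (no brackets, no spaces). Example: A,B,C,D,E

After op 1 (replace(0, 'g')): offset=0, physical=[g,B,C,D,E], logical=[g,B,C,D,E]
After op 2 (swap(2, 0)): offset=0, physical=[C,B,g,D,E], logical=[C,B,g,D,E]
After op 3 (rotate(+2)): offset=2, physical=[C,B,g,D,E], logical=[g,D,E,C,B]
After op 4 (swap(4, 3)): offset=2, physical=[B,C,g,D,E], logical=[g,D,E,B,C]
After op 5 (swap(2, 0)): offset=2, physical=[B,C,E,D,g], logical=[E,D,g,B,C]
After op 6 (rotate(-2)): offset=0, physical=[B,C,E,D,g], logical=[B,C,E,D,g]
After op 7 (replace(3, 'j')): offset=0, physical=[B,C,E,j,g], logical=[B,C,E,j,g]
After op 8 (swap(3, 2)): offset=0, physical=[B,C,j,E,g], logical=[B,C,j,E,g]
After op 9 (replace(4, 'i')): offset=0, physical=[B,C,j,E,i], logical=[B,C,j,E,i]
After op 10 (swap(2, 0)): offset=0, physical=[j,C,B,E,i], logical=[j,C,B,E,i]
After op 11 (replace(1, 'f')): offset=0, physical=[j,f,B,E,i], logical=[j,f,B,E,i]
After op 12 (rotate(+1)): offset=1, physical=[j,f,B,E,i], logical=[f,B,E,i,j]

Answer: f,B,E,i,j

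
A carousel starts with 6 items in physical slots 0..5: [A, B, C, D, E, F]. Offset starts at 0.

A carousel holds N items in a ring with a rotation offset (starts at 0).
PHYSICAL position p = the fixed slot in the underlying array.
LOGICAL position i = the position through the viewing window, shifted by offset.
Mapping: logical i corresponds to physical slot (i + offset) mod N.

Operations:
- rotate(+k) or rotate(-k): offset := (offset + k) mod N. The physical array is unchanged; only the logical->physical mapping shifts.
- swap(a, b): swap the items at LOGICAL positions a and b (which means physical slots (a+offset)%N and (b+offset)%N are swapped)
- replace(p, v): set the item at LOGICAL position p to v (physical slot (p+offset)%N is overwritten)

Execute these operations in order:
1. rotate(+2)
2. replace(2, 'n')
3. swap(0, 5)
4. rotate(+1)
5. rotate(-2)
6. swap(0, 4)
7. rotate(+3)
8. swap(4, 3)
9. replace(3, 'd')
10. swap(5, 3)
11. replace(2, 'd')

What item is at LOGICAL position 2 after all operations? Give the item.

After op 1 (rotate(+2)): offset=2, physical=[A,B,C,D,E,F], logical=[C,D,E,F,A,B]
After op 2 (replace(2, 'n')): offset=2, physical=[A,B,C,D,n,F], logical=[C,D,n,F,A,B]
After op 3 (swap(0, 5)): offset=2, physical=[A,C,B,D,n,F], logical=[B,D,n,F,A,C]
After op 4 (rotate(+1)): offset=3, physical=[A,C,B,D,n,F], logical=[D,n,F,A,C,B]
After op 5 (rotate(-2)): offset=1, physical=[A,C,B,D,n,F], logical=[C,B,D,n,F,A]
After op 6 (swap(0, 4)): offset=1, physical=[A,F,B,D,n,C], logical=[F,B,D,n,C,A]
After op 7 (rotate(+3)): offset=4, physical=[A,F,B,D,n,C], logical=[n,C,A,F,B,D]
After op 8 (swap(4, 3)): offset=4, physical=[A,B,F,D,n,C], logical=[n,C,A,B,F,D]
After op 9 (replace(3, 'd')): offset=4, physical=[A,d,F,D,n,C], logical=[n,C,A,d,F,D]
After op 10 (swap(5, 3)): offset=4, physical=[A,D,F,d,n,C], logical=[n,C,A,D,F,d]
After op 11 (replace(2, 'd')): offset=4, physical=[d,D,F,d,n,C], logical=[n,C,d,D,F,d]

Answer: d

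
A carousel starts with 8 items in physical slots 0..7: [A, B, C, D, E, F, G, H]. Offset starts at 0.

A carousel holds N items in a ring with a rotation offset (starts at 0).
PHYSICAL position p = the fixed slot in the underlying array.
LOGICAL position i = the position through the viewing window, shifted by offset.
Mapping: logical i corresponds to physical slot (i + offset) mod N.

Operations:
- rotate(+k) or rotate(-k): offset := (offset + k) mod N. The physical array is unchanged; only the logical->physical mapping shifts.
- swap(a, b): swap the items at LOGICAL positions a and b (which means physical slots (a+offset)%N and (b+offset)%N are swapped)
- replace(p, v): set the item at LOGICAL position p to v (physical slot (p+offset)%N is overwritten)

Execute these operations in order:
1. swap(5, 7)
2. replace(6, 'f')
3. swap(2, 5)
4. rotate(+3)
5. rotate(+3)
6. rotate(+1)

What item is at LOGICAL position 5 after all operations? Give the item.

After op 1 (swap(5, 7)): offset=0, physical=[A,B,C,D,E,H,G,F], logical=[A,B,C,D,E,H,G,F]
After op 2 (replace(6, 'f')): offset=0, physical=[A,B,C,D,E,H,f,F], logical=[A,B,C,D,E,H,f,F]
After op 3 (swap(2, 5)): offset=0, physical=[A,B,H,D,E,C,f,F], logical=[A,B,H,D,E,C,f,F]
After op 4 (rotate(+3)): offset=3, physical=[A,B,H,D,E,C,f,F], logical=[D,E,C,f,F,A,B,H]
After op 5 (rotate(+3)): offset=6, physical=[A,B,H,D,E,C,f,F], logical=[f,F,A,B,H,D,E,C]
After op 6 (rotate(+1)): offset=7, physical=[A,B,H,D,E,C,f,F], logical=[F,A,B,H,D,E,C,f]

Answer: E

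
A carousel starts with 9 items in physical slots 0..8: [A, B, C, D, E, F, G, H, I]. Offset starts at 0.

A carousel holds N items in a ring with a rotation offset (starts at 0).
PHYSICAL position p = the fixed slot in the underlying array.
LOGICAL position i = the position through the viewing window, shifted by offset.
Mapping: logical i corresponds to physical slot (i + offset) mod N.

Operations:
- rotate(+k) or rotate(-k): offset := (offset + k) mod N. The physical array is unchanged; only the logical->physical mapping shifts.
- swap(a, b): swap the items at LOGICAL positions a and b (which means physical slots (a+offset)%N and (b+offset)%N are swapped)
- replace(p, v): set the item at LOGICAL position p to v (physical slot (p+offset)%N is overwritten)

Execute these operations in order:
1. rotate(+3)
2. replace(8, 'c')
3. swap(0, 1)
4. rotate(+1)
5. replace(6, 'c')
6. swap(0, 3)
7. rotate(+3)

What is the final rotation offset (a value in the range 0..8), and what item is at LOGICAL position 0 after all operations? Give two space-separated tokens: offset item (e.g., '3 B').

After op 1 (rotate(+3)): offset=3, physical=[A,B,C,D,E,F,G,H,I], logical=[D,E,F,G,H,I,A,B,C]
After op 2 (replace(8, 'c')): offset=3, physical=[A,B,c,D,E,F,G,H,I], logical=[D,E,F,G,H,I,A,B,c]
After op 3 (swap(0, 1)): offset=3, physical=[A,B,c,E,D,F,G,H,I], logical=[E,D,F,G,H,I,A,B,c]
After op 4 (rotate(+1)): offset=4, physical=[A,B,c,E,D,F,G,H,I], logical=[D,F,G,H,I,A,B,c,E]
After op 5 (replace(6, 'c')): offset=4, physical=[A,c,c,E,D,F,G,H,I], logical=[D,F,G,H,I,A,c,c,E]
After op 6 (swap(0, 3)): offset=4, physical=[A,c,c,E,H,F,G,D,I], logical=[H,F,G,D,I,A,c,c,E]
After op 7 (rotate(+3)): offset=7, physical=[A,c,c,E,H,F,G,D,I], logical=[D,I,A,c,c,E,H,F,G]

Answer: 7 D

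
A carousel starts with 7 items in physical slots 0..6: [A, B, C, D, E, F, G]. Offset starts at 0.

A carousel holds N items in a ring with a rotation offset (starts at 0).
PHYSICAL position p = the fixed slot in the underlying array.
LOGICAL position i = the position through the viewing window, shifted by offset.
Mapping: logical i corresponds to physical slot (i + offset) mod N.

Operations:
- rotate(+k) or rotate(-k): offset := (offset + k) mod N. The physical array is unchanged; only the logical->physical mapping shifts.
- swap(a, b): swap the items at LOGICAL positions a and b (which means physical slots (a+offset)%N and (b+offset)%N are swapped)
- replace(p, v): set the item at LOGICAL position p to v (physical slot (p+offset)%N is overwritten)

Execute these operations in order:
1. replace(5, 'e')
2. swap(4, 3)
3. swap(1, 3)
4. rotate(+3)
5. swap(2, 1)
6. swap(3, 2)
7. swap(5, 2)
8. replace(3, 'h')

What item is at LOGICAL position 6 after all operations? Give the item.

After op 1 (replace(5, 'e')): offset=0, physical=[A,B,C,D,E,e,G], logical=[A,B,C,D,E,e,G]
After op 2 (swap(4, 3)): offset=0, physical=[A,B,C,E,D,e,G], logical=[A,B,C,E,D,e,G]
After op 3 (swap(1, 3)): offset=0, physical=[A,E,C,B,D,e,G], logical=[A,E,C,B,D,e,G]
After op 4 (rotate(+3)): offset=3, physical=[A,E,C,B,D,e,G], logical=[B,D,e,G,A,E,C]
After op 5 (swap(2, 1)): offset=3, physical=[A,E,C,B,e,D,G], logical=[B,e,D,G,A,E,C]
After op 6 (swap(3, 2)): offset=3, physical=[A,E,C,B,e,G,D], logical=[B,e,G,D,A,E,C]
After op 7 (swap(5, 2)): offset=3, physical=[A,G,C,B,e,E,D], logical=[B,e,E,D,A,G,C]
After op 8 (replace(3, 'h')): offset=3, physical=[A,G,C,B,e,E,h], logical=[B,e,E,h,A,G,C]

Answer: C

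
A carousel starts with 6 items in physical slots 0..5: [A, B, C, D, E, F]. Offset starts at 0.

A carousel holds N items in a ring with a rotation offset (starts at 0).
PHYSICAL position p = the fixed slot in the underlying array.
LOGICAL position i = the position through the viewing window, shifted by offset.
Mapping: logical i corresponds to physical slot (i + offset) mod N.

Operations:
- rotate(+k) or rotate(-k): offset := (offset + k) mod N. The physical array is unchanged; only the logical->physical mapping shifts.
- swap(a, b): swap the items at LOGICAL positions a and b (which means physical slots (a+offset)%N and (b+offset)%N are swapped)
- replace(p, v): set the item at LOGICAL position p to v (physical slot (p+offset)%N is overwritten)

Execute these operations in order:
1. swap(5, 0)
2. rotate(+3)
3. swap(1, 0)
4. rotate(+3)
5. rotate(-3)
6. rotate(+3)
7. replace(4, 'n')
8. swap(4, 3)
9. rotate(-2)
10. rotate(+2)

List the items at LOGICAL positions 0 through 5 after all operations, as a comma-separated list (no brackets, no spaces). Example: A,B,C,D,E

Answer: F,B,C,n,E,A

Derivation:
After op 1 (swap(5, 0)): offset=0, physical=[F,B,C,D,E,A], logical=[F,B,C,D,E,A]
After op 2 (rotate(+3)): offset=3, physical=[F,B,C,D,E,A], logical=[D,E,A,F,B,C]
After op 3 (swap(1, 0)): offset=3, physical=[F,B,C,E,D,A], logical=[E,D,A,F,B,C]
After op 4 (rotate(+3)): offset=0, physical=[F,B,C,E,D,A], logical=[F,B,C,E,D,A]
After op 5 (rotate(-3)): offset=3, physical=[F,B,C,E,D,A], logical=[E,D,A,F,B,C]
After op 6 (rotate(+3)): offset=0, physical=[F,B,C,E,D,A], logical=[F,B,C,E,D,A]
After op 7 (replace(4, 'n')): offset=0, physical=[F,B,C,E,n,A], logical=[F,B,C,E,n,A]
After op 8 (swap(4, 3)): offset=0, physical=[F,B,C,n,E,A], logical=[F,B,C,n,E,A]
After op 9 (rotate(-2)): offset=4, physical=[F,B,C,n,E,A], logical=[E,A,F,B,C,n]
After op 10 (rotate(+2)): offset=0, physical=[F,B,C,n,E,A], logical=[F,B,C,n,E,A]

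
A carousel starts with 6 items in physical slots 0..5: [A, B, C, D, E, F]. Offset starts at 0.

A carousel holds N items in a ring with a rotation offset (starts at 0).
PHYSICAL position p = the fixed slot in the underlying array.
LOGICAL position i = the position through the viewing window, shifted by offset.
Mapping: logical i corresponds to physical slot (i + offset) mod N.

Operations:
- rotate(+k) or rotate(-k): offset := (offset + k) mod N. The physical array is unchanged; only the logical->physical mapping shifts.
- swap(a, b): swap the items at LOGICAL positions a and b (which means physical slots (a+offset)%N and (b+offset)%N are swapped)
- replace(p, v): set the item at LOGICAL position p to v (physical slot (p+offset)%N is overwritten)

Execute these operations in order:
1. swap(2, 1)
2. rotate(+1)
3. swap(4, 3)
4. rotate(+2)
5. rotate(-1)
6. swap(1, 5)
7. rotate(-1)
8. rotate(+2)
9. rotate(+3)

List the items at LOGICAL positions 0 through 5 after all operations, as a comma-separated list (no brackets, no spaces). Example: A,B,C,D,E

After op 1 (swap(2, 1)): offset=0, physical=[A,C,B,D,E,F], logical=[A,C,B,D,E,F]
After op 2 (rotate(+1)): offset=1, physical=[A,C,B,D,E,F], logical=[C,B,D,E,F,A]
After op 3 (swap(4, 3)): offset=1, physical=[A,C,B,D,F,E], logical=[C,B,D,F,E,A]
After op 4 (rotate(+2)): offset=3, physical=[A,C,B,D,F,E], logical=[D,F,E,A,C,B]
After op 5 (rotate(-1)): offset=2, physical=[A,C,B,D,F,E], logical=[B,D,F,E,A,C]
After op 6 (swap(1, 5)): offset=2, physical=[A,D,B,C,F,E], logical=[B,C,F,E,A,D]
After op 7 (rotate(-1)): offset=1, physical=[A,D,B,C,F,E], logical=[D,B,C,F,E,A]
After op 8 (rotate(+2)): offset=3, physical=[A,D,B,C,F,E], logical=[C,F,E,A,D,B]
After op 9 (rotate(+3)): offset=0, physical=[A,D,B,C,F,E], logical=[A,D,B,C,F,E]

Answer: A,D,B,C,F,E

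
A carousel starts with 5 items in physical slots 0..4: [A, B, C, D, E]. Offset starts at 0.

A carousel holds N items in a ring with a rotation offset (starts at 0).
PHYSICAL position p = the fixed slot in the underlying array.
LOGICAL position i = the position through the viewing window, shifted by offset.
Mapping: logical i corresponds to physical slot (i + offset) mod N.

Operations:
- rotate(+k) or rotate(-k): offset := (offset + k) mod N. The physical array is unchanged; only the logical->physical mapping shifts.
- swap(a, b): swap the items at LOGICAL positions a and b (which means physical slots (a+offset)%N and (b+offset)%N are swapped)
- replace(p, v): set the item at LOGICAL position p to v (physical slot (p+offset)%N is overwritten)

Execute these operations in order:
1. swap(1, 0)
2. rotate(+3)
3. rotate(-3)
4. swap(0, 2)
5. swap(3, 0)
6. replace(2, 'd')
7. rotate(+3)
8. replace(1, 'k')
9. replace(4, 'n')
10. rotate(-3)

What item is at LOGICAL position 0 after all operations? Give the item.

Answer: D

Derivation:
After op 1 (swap(1, 0)): offset=0, physical=[B,A,C,D,E], logical=[B,A,C,D,E]
After op 2 (rotate(+3)): offset=3, physical=[B,A,C,D,E], logical=[D,E,B,A,C]
After op 3 (rotate(-3)): offset=0, physical=[B,A,C,D,E], logical=[B,A,C,D,E]
After op 4 (swap(0, 2)): offset=0, physical=[C,A,B,D,E], logical=[C,A,B,D,E]
After op 5 (swap(3, 0)): offset=0, physical=[D,A,B,C,E], logical=[D,A,B,C,E]
After op 6 (replace(2, 'd')): offset=0, physical=[D,A,d,C,E], logical=[D,A,d,C,E]
After op 7 (rotate(+3)): offset=3, physical=[D,A,d,C,E], logical=[C,E,D,A,d]
After op 8 (replace(1, 'k')): offset=3, physical=[D,A,d,C,k], logical=[C,k,D,A,d]
After op 9 (replace(4, 'n')): offset=3, physical=[D,A,n,C,k], logical=[C,k,D,A,n]
After op 10 (rotate(-3)): offset=0, physical=[D,A,n,C,k], logical=[D,A,n,C,k]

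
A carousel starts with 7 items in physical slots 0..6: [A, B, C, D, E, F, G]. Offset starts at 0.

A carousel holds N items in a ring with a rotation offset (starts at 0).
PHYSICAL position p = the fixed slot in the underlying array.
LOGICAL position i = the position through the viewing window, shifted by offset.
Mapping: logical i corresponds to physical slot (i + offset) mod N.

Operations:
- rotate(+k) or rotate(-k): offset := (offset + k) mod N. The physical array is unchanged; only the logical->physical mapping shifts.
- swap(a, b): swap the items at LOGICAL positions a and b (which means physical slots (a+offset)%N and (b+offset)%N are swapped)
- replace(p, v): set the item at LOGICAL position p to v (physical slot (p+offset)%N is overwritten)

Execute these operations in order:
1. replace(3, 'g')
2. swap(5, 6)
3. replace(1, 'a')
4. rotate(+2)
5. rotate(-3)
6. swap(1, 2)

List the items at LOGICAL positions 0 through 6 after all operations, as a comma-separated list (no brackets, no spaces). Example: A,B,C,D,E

After op 1 (replace(3, 'g')): offset=0, physical=[A,B,C,g,E,F,G], logical=[A,B,C,g,E,F,G]
After op 2 (swap(5, 6)): offset=0, physical=[A,B,C,g,E,G,F], logical=[A,B,C,g,E,G,F]
After op 3 (replace(1, 'a')): offset=0, physical=[A,a,C,g,E,G,F], logical=[A,a,C,g,E,G,F]
After op 4 (rotate(+2)): offset=2, physical=[A,a,C,g,E,G,F], logical=[C,g,E,G,F,A,a]
After op 5 (rotate(-3)): offset=6, physical=[A,a,C,g,E,G,F], logical=[F,A,a,C,g,E,G]
After op 6 (swap(1, 2)): offset=6, physical=[a,A,C,g,E,G,F], logical=[F,a,A,C,g,E,G]

Answer: F,a,A,C,g,E,G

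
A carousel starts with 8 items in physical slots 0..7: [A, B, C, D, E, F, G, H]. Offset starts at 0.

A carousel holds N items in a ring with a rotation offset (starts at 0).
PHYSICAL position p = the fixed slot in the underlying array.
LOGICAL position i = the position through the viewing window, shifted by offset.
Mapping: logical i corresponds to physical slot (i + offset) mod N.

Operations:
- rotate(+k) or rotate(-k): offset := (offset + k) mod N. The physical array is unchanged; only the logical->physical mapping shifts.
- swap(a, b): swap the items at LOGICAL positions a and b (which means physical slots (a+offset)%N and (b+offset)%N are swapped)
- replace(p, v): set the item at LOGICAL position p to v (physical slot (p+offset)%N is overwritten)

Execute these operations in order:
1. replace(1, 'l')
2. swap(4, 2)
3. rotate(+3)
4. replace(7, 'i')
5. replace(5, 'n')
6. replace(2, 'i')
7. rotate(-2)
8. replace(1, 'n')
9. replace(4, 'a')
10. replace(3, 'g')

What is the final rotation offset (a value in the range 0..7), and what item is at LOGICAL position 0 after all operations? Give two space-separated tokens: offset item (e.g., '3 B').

After op 1 (replace(1, 'l')): offset=0, physical=[A,l,C,D,E,F,G,H], logical=[A,l,C,D,E,F,G,H]
After op 2 (swap(4, 2)): offset=0, physical=[A,l,E,D,C,F,G,H], logical=[A,l,E,D,C,F,G,H]
After op 3 (rotate(+3)): offset=3, physical=[A,l,E,D,C,F,G,H], logical=[D,C,F,G,H,A,l,E]
After op 4 (replace(7, 'i')): offset=3, physical=[A,l,i,D,C,F,G,H], logical=[D,C,F,G,H,A,l,i]
After op 5 (replace(5, 'n')): offset=3, physical=[n,l,i,D,C,F,G,H], logical=[D,C,F,G,H,n,l,i]
After op 6 (replace(2, 'i')): offset=3, physical=[n,l,i,D,C,i,G,H], logical=[D,C,i,G,H,n,l,i]
After op 7 (rotate(-2)): offset=1, physical=[n,l,i,D,C,i,G,H], logical=[l,i,D,C,i,G,H,n]
After op 8 (replace(1, 'n')): offset=1, physical=[n,l,n,D,C,i,G,H], logical=[l,n,D,C,i,G,H,n]
After op 9 (replace(4, 'a')): offset=1, physical=[n,l,n,D,C,a,G,H], logical=[l,n,D,C,a,G,H,n]
After op 10 (replace(3, 'g')): offset=1, physical=[n,l,n,D,g,a,G,H], logical=[l,n,D,g,a,G,H,n]

Answer: 1 l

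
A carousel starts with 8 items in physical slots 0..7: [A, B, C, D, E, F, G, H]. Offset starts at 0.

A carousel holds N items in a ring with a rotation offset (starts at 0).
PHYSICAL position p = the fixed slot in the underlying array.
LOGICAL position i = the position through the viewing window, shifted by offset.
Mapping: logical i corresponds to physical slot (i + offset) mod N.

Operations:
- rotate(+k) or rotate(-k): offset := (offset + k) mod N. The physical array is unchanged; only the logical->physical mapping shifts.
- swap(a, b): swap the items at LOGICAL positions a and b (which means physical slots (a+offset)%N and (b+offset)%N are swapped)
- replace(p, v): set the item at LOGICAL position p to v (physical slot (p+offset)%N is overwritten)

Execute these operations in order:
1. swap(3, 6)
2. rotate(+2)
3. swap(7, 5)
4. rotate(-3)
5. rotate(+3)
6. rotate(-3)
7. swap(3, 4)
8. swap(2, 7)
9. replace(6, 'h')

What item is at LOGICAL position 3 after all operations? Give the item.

Answer: G

Derivation:
After op 1 (swap(3, 6)): offset=0, physical=[A,B,C,G,E,F,D,H], logical=[A,B,C,G,E,F,D,H]
After op 2 (rotate(+2)): offset=2, physical=[A,B,C,G,E,F,D,H], logical=[C,G,E,F,D,H,A,B]
After op 3 (swap(7, 5)): offset=2, physical=[A,H,C,G,E,F,D,B], logical=[C,G,E,F,D,B,A,H]
After op 4 (rotate(-3)): offset=7, physical=[A,H,C,G,E,F,D,B], logical=[B,A,H,C,G,E,F,D]
After op 5 (rotate(+3)): offset=2, physical=[A,H,C,G,E,F,D,B], logical=[C,G,E,F,D,B,A,H]
After op 6 (rotate(-3)): offset=7, physical=[A,H,C,G,E,F,D,B], logical=[B,A,H,C,G,E,F,D]
After op 7 (swap(3, 4)): offset=7, physical=[A,H,G,C,E,F,D,B], logical=[B,A,H,G,C,E,F,D]
After op 8 (swap(2, 7)): offset=7, physical=[A,D,G,C,E,F,H,B], logical=[B,A,D,G,C,E,F,H]
After op 9 (replace(6, 'h')): offset=7, physical=[A,D,G,C,E,h,H,B], logical=[B,A,D,G,C,E,h,H]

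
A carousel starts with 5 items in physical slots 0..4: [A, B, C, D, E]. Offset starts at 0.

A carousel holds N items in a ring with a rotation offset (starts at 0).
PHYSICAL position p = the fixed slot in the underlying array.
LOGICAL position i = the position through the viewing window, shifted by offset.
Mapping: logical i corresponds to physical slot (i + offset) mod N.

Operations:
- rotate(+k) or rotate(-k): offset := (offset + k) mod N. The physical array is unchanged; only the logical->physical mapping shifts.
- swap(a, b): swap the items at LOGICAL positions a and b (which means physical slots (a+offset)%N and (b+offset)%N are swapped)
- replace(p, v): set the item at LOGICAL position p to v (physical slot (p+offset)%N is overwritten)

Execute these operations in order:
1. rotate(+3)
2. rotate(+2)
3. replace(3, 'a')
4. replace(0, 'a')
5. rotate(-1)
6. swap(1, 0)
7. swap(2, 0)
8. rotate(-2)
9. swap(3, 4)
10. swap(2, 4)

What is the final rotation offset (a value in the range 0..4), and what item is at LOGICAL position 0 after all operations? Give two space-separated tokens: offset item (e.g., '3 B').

After op 1 (rotate(+3)): offset=3, physical=[A,B,C,D,E], logical=[D,E,A,B,C]
After op 2 (rotate(+2)): offset=0, physical=[A,B,C,D,E], logical=[A,B,C,D,E]
After op 3 (replace(3, 'a')): offset=0, physical=[A,B,C,a,E], logical=[A,B,C,a,E]
After op 4 (replace(0, 'a')): offset=0, physical=[a,B,C,a,E], logical=[a,B,C,a,E]
After op 5 (rotate(-1)): offset=4, physical=[a,B,C,a,E], logical=[E,a,B,C,a]
After op 6 (swap(1, 0)): offset=4, physical=[E,B,C,a,a], logical=[a,E,B,C,a]
After op 7 (swap(2, 0)): offset=4, physical=[E,a,C,a,B], logical=[B,E,a,C,a]
After op 8 (rotate(-2)): offset=2, physical=[E,a,C,a,B], logical=[C,a,B,E,a]
After op 9 (swap(3, 4)): offset=2, physical=[a,E,C,a,B], logical=[C,a,B,a,E]
After op 10 (swap(2, 4)): offset=2, physical=[a,B,C,a,E], logical=[C,a,E,a,B]

Answer: 2 C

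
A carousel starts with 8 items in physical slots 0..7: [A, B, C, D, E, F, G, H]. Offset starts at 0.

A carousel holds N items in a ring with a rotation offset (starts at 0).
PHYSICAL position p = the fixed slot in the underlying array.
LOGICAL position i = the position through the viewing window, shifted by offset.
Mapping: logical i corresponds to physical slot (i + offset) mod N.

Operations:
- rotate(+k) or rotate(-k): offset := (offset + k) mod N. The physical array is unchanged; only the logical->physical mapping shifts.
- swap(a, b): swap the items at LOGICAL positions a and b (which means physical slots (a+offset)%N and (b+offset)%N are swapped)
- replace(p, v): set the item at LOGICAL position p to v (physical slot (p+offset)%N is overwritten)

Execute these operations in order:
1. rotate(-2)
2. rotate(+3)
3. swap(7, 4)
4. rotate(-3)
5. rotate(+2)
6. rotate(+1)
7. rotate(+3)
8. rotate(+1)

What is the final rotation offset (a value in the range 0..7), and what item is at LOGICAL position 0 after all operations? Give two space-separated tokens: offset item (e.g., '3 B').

After op 1 (rotate(-2)): offset=6, physical=[A,B,C,D,E,F,G,H], logical=[G,H,A,B,C,D,E,F]
After op 2 (rotate(+3)): offset=1, physical=[A,B,C,D,E,F,G,H], logical=[B,C,D,E,F,G,H,A]
After op 3 (swap(7, 4)): offset=1, physical=[F,B,C,D,E,A,G,H], logical=[B,C,D,E,A,G,H,F]
After op 4 (rotate(-3)): offset=6, physical=[F,B,C,D,E,A,G,H], logical=[G,H,F,B,C,D,E,A]
After op 5 (rotate(+2)): offset=0, physical=[F,B,C,D,E,A,G,H], logical=[F,B,C,D,E,A,G,H]
After op 6 (rotate(+1)): offset=1, physical=[F,B,C,D,E,A,G,H], logical=[B,C,D,E,A,G,H,F]
After op 7 (rotate(+3)): offset=4, physical=[F,B,C,D,E,A,G,H], logical=[E,A,G,H,F,B,C,D]
After op 8 (rotate(+1)): offset=5, physical=[F,B,C,D,E,A,G,H], logical=[A,G,H,F,B,C,D,E]

Answer: 5 A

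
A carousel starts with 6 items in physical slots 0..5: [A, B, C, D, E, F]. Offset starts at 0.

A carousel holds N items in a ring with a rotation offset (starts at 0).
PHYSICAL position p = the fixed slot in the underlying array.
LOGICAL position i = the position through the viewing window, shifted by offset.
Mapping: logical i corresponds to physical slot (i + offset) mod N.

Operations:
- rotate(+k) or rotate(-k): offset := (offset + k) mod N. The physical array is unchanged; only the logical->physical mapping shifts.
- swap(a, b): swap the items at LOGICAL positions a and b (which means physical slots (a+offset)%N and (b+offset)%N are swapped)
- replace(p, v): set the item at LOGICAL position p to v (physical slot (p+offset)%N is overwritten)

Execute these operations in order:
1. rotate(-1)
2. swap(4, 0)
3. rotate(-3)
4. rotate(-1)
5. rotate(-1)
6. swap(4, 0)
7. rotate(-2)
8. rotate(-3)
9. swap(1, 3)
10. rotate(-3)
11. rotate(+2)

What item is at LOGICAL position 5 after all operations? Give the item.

After op 1 (rotate(-1)): offset=5, physical=[A,B,C,D,E,F], logical=[F,A,B,C,D,E]
After op 2 (swap(4, 0)): offset=5, physical=[A,B,C,F,E,D], logical=[D,A,B,C,F,E]
After op 3 (rotate(-3)): offset=2, physical=[A,B,C,F,E,D], logical=[C,F,E,D,A,B]
After op 4 (rotate(-1)): offset=1, physical=[A,B,C,F,E,D], logical=[B,C,F,E,D,A]
After op 5 (rotate(-1)): offset=0, physical=[A,B,C,F,E,D], logical=[A,B,C,F,E,D]
After op 6 (swap(4, 0)): offset=0, physical=[E,B,C,F,A,D], logical=[E,B,C,F,A,D]
After op 7 (rotate(-2)): offset=4, physical=[E,B,C,F,A,D], logical=[A,D,E,B,C,F]
After op 8 (rotate(-3)): offset=1, physical=[E,B,C,F,A,D], logical=[B,C,F,A,D,E]
After op 9 (swap(1, 3)): offset=1, physical=[E,B,A,F,C,D], logical=[B,A,F,C,D,E]
After op 10 (rotate(-3)): offset=4, physical=[E,B,A,F,C,D], logical=[C,D,E,B,A,F]
After op 11 (rotate(+2)): offset=0, physical=[E,B,A,F,C,D], logical=[E,B,A,F,C,D]

Answer: D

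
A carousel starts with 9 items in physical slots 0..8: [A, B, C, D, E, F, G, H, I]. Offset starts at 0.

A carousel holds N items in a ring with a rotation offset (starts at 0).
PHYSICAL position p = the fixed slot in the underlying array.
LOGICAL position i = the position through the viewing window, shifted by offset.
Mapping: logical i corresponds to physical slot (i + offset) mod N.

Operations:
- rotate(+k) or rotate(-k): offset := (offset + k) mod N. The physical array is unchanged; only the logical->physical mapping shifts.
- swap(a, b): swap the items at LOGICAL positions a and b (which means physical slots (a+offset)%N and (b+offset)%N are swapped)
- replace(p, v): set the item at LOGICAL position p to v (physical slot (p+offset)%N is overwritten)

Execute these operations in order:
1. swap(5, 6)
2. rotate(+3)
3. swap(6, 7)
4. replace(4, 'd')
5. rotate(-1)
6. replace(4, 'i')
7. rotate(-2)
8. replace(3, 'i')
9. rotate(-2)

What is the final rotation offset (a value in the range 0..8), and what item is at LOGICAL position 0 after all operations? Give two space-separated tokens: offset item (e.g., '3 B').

Answer: 7 d

Derivation:
After op 1 (swap(5, 6)): offset=0, physical=[A,B,C,D,E,G,F,H,I], logical=[A,B,C,D,E,G,F,H,I]
After op 2 (rotate(+3)): offset=3, physical=[A,B,C,D,E,G,F,H,I], logical=[D,E,G,F,H,I,A,B,C]
After op 3 (swap(6, 7)): offset=3, physical=[B,A,C,D,E,G,F,H,I], logical=[D,E,G,F,H,I,B,A,C]
After op 4 (replace(4, 'd')): offset=3, physical=[B,A,C,D,E,G,F,d,I], logical=[D,E,G,F,d,I,B,A,C]
After op 5 (rotate(-1)): offset=2, physical=[B,A,C,D,E,G,F,d,I], logical=[C,D,E,G,F,d,I,B,A]
After op 6 (replace(4, 'i')): offset=2, physical=[B,A,C,D,E,G,i,d,I], logical=[C,D,E,G,i,d,I,B,A]
After op 7 (rotate(-2)): offset=0, physical=[B,A,C,D,E,G,i,d,I], logical=[B,A,C,D,E,G,i,d,I]
After op 8 (replace(3, 'i')): offset=0, physical=[B,A,C,i,E,G,i,d,I], logical=[B,A,C,i,E,G,i,d,I]
After op 9 (rotate(-2)): offset=7, physical=[B,A,C,i,E,G,i,d,I], logical=[d,I,B,A,C,i,E,G,i]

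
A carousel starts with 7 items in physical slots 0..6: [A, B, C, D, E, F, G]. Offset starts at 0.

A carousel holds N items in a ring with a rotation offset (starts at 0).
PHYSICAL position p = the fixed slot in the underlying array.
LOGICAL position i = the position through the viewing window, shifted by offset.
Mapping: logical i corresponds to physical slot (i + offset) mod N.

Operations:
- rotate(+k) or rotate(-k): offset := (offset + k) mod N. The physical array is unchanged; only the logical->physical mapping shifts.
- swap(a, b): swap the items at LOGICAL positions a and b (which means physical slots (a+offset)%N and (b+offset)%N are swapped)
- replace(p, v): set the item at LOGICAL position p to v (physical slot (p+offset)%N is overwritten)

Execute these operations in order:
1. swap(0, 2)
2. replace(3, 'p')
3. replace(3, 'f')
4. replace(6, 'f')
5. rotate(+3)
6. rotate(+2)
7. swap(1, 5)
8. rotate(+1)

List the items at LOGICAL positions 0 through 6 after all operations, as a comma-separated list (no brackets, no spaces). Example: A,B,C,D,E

Answer: f,C,B,A,f,E,F

Derivation:
After op 1 (swap(0, 2)): offset=0, physical=[C,B,A,D,E,F,G], logical=[C,B,A,D,E,F,G]
After op 2 (replace(3, 'p')): offset=0, physical=[C,B,A,p,E,F,G], logical=[C,B,A,p,E,F,G]
After op 3 (replace(3, 'f')): offset=0, physical=[C,B,A,f,E,F,G], logical=[C,B,A,f,E,F,G]
After op 4 (replace(6, 'f')): offset=0, physical=[C,B,A,f,E,F,f], logical=[C,B,A,f,E,F,f]
After op 5 (rotate(+3)): offset=3, physical=[C,B,A,f,E,F,f], logical=[f,E,F,f,C,B,A]
After op 6 (rotate(+2)): offset=5, physical=[C,B,A,f,E,F,f], logical=[F,f,C,B,A,f,E]
After op 7 (swap(1, 5)): offset=5, physical=[C,B,A,f,E,F,f], logical=[F,f,C,B,A,f,E]
After op 8 (rotate(+1)): offset=6, physical=[C,B,A,f,E,F,f], logical=[f,C,B,A,f,E,F]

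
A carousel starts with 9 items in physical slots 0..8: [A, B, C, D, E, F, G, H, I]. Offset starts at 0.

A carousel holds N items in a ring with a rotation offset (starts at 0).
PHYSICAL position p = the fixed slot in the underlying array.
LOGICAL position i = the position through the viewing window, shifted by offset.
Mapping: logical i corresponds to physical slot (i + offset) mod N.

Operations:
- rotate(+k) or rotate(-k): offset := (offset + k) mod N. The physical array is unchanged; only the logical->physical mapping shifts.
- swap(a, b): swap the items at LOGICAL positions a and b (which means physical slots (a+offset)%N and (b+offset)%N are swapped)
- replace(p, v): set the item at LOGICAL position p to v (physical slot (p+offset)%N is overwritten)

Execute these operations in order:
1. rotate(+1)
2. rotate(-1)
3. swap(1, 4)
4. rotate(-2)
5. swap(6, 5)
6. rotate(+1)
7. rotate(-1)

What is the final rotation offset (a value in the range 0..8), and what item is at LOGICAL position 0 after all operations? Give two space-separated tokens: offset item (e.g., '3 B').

Answer: 7 H

Derivation:
After op 1 (rotate(+1)): offset=1, physical=[A,B,C,D,E,F,G,H,I], logical=[B,C,D,E,F,G,H,I,A]
After op 2 (rotate(-1)): offset=0, physical=[A,B,C,D,E,F,G,H,I], logical=[A,B,C,D,E,F,G,H,I]
After op 3 (swap(1, 4)): offset=0, physical=[A,E,C,D,B,F,G,H,I], logical=[A,E,C,D,B,F,G,H,I]
After op 4 (rotate(-2)): offset=7, physical=[A,E,C,D,B,F,G,H,I], logical=[H,I,A,E,C,D,B,F,G]
After op 5 (swap(6, 5)): offset=7, physical=[A,E,C,B,D,F,G,H,I], logical=[H,I,A,E,C,B,D,F,G]
After op 6 (rotate(+1)): offset=8, physical=[A,E,C,B,D,F,G,H,I], logical=[I,A,E,C,B,D,F,G,H]
After op 7 (rotate(-1)): offset=7, physical=[A,E,C,B,D,F,G,H,I], logical=[H,I,A,E,C,B,D,F,G]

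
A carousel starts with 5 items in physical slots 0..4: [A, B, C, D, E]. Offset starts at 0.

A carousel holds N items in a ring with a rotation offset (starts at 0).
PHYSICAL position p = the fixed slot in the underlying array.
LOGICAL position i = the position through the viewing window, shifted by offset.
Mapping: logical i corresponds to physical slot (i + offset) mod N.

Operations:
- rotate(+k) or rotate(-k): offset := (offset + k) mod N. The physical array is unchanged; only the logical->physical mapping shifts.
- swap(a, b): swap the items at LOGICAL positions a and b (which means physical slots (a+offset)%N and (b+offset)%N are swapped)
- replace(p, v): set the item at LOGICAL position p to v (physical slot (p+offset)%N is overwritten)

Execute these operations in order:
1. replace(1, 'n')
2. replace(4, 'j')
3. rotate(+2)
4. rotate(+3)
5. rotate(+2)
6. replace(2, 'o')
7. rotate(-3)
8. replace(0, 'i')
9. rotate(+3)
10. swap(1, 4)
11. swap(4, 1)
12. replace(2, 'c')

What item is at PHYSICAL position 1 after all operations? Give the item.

Answer: n

Derivation:
After op 1 (replace(1, 'n')): offset=0, physical=[A,n,C,D,E], logical=[A,n,C,D,E]
After op 2 (replace(4, 'j')): offset=0, physical=[A,n,C,D,j], logical=[A,n,C,D,j]
After op 3 (rotate(+2)): offset=2, physical=[A,n,C,D,j], logical=[C,D,j,A,n]
After op 4 (rotate(+3)): offset=0, physical=[A,n,C,D,j], logical=[A,n,C,D,j]
After op 5 (rotate(+2)): offset=2, physical=[A,n,C,D,j], logical=[C,D,j,A,n]
After op 6 (replace(2, 'o')): offset=2, physical=[A,n,C,D,o], logical=[C,D,o,A,n]
After op 7 (rotate(-3)): offset=4, physical=[A,n,C,D,o], logical=[o,A,n,C,D]
After op 8 (replace(0, 'i')): offset=4, physical=[A,n,C,D,i], logical=[i,A,n,C,D]
After op 9 (rotate(+3)): offset=2, physical=[A,n,C,D,i], logical=[C,D,i,A,n]
After op 10 (swap(1, 4)): offset=2, physical=[A,D,C,n,i], logical=[C,n,i,A,D]
After op 11 (swap(4, 1)): offset=2, physical=[A,n,C,D,i], logical=[C,D,i,A,n]
After op 12 (replace(2, 'c')): offset=2, physical=[A,n,C,D,c], logical=[C,D,c,A,n]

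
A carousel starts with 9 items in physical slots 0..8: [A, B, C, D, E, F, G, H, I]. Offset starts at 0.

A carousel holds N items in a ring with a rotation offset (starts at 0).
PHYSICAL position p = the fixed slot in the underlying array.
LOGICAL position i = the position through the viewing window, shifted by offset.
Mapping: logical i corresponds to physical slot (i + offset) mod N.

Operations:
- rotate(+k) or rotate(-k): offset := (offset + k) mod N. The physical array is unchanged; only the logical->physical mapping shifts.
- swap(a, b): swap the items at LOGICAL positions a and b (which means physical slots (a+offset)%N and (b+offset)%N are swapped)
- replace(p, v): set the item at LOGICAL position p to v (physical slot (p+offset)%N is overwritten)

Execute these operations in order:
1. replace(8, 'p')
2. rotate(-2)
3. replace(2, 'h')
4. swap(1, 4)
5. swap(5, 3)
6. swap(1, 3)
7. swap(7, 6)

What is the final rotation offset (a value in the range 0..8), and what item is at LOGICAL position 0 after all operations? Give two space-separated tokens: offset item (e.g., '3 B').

Answer: 7 H

Derivation:
After op 1 (replace(8, 'p')): offset=0, physical=[A,B,C,D,E,F,G,H,p], logical=[A,B,C,D,E,F,G,H,p]
After op 2 (rotate(-2)): offset=7, physical=[A,B,C,D,E,F,G,H,p], logical=[H,p,A,B,C,D,E,F,G]
After op 3 (replace(2, 'h')): offset=7, physical=[h,B,C,D,E,F,G,H,p], logical=[H,p,h,B,C,D,E,F,G]
After op 4 (swap(1, 4)): offset=7, physical=[h,B,p,D,E,F,G,H,C], logical=[H,C,h,B,p,D,E,F,G]
After op 5 (swap(5, 3)): offset=7, physical=[h,D,p,B,E,F,G,H,C], logical=[H,C,h,D,p,B,E,F,G]
After op 6 (swap(1, 3)): offset=7, physical=[h,C,p,B,E,F,G,H,D], logical=[H,D,h,C,p,B,E,F,G]
After op 7 (swap(7, 6)): offset=7, physical=[h,C,p,B,F,E,G,H,D], logical=[H,D,h,C,p,B,F,E,G]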